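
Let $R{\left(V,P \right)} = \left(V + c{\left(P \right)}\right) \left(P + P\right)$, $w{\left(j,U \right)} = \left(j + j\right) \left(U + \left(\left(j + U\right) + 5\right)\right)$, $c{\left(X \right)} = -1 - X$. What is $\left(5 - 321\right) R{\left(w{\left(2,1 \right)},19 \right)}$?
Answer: $-192128$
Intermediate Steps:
$w{\left(j,U \right)} = 2 j \left(5 + j + 2 U\right)$ ($w{\left(j,U \right)} = 2 j \left(U + \left(\left(U + j\right) + 5\right)\right) = 2 j \left(U + \left(5 + U + j\right)\right) = 2 j \left(5 + j + 2 U\right)$)
$R{\left(V,P \right)} = 2 P \left(-1 + V - P\right)$ ($R{\left(V,P \right)} = \left(V - \left(1 + P\right)\right) \left(P + P\right) = \left(-1 + V - P\right) 2 P = 2 P \left(-1 + V - P\right)$)
$\left(5 - 321\right) R{\left(w{\left(2,1 \right)},19 \right)} = \left(5 - 321\right) 2 \cdot 19 \left(-1 + 2 \cdot 2 \left(5 + 2 + 2 \cdot 1\right) - 19\right) = - 316 \cdot 2 \cdot 19 \left(-1 + 2 \cdot 2 \left(5 + 2 + 2\right) - 19\right) = - 316 \cdot 2 \cdot 19 \left(-1 + 2 \cdot 2 \cdot 9 - 19\right) = - 316 \cdot 2 \cdot 19 \left(-1 + 36 - 19\right) = - 316 \cdot 2 \cdot 19 \cdot 16 = \left(-316\right) 608 = -192128$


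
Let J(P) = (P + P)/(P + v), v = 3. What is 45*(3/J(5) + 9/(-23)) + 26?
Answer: 2677/23 ≈ 116.39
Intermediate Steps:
J(P) = 2*P/(3 + P) (J(P) = (P + P)/(P + 3) = (2*P)/(3 + P) = 2*P/(3 + P))
45*(3/J(5) + 9/(-23)) + 26 = 45*(3/((2*5/(3 + 5))) + 9/(-23)) + 26 = 45*(3/((2*5/8)) + 9*(-1/23)) + 26 = 45*(3/((2*5*(⅛))) - 9/23) + 26 = 45*(3/(5/4) - 9/23) + 26 = 45*(3*(⅘) - 9/23) + 26 = 45*(12/5 - 9/23) + 26 = 45*(231/115) + 26 = 2079/23 + 26 = 2677/23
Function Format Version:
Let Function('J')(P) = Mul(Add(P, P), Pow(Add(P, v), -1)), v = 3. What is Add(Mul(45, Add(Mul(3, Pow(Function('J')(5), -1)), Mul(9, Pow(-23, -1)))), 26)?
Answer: Rational(2677, 23) ≈ 116.39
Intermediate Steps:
Function('J')(P) = Mul(2, P, Pow(Add(3, P), -1)) (Function('J')(P) = Mul(Add(P, P), Pow(Add(P, 3), -1)) = Mul(Mul(2, P), Pow(Add(3, P), -1)) = Mul(2, P, Pow(Add(3, P), -1)))
Add(Mul(45, Add(Mul(3, Pow(Function('J')(5), -1)), Mul(9, Pow(-23, -1)))), 26) = Add(Mul(45, Add(Mul(3, Pow(Mul(2, 5, Pow(Add(3, 5), -1)), -1)), Mul(9, Pow(-23, -1)))), 26) = Add(Mul(45, Add(Mul(3, Pow(Mul(2, 5, Pow(8, -1)), -1)), Mul(9, Rational(-1, 23)))), 26) = Add(Mul(45, Add(Mul(3, Pow(Mul(2, 5, Rational(1, 8)), -1)), Rational(-9, 23))), 26) = Add(Mul(45, Add(Mul(3, Pow(Rational(5, 4), -1)), Rational(-9, 23))), 26) = Add(Mul(45, Add(Mul(3, Rational(4, 5)), Rational(-9, 23))), 26) = Add(Mul(45, Add(Rational(12, 5), Rational(-9, 23))), 26) = Add(Mul(45, Rational(231, 115)), 26) = Add(Rational(2079, 23), 26) = Rational(2677, 23)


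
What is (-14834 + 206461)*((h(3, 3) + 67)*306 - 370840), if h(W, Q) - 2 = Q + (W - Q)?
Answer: -66841030616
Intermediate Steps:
h(W, Q) = 2 + W (h(W, Q) = 2 + (Q + (W - Q)) = 2 + W)
(-14834 + 206461)*((h(3, 3) + 67)*306 - 370840) = (-14834 + 206461)*(((2 + 3) + 67)*306 - 370840) = 191627*((5 + 67)*306 - 370840) = 191627*(72*306 - 370840) = 191627*(22032 - 370840) = 191627*(-348808) = -66841030616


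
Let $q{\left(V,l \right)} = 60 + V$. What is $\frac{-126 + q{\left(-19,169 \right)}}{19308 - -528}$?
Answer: $- \frac{85}{19836} \approx -0.0042851$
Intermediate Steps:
$\frac{-126 + q{\left(-19,169 \right)}}{19308 - -528} = \frac{-126 + \left(60 - 19\right)}{19308 - -528} = \frac{-126 + 41}{19308 + \left(624 - 96\right)} = - \frac{85}{19308 + 528} = - \frac{85}{19836}$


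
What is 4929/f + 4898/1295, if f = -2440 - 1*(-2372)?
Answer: -6049991/88060 ≈ -68.703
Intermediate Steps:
f = -68 (f = -2440 + 2372 = -68)
4929/f + 4898/1295 = 4929/(-68) + 4898/1295 = 4929*(-1/68) + 4898*(1/1295) = -4929/68 + 4898/1295 = -6049991/88060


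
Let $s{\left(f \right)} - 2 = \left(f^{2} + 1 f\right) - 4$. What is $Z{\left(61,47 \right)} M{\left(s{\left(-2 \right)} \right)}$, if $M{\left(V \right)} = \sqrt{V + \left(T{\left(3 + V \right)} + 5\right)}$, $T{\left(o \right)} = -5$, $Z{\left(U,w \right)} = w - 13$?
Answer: $0$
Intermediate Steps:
$Z{\left(U,w \right)} = -13 + w$
$s{\left(f \right)} = -2 + f + f^{2}$ ($s{\left(f \right)} = 2 - \left(4 - f - f^{2}\right) = 2 + \left(-4 + f + f^{2}\right) = -2 + f + f^{2}$)
$M{\left(V \right)} = \sqrt{V}$ ($M{\left(V \right)} = \sqrt{V + \left(-5 + 5\right)} = \sqrt{V + 0} = \sqrt{V}$)
$Z{\left(61,47 \right)} M{\left(s{\left(-2 \right)} \right)} = \left(-13 + 47\right) \sqrt{-2 - 2 + \left(-2\right)^{2}} = 34 \sqrt{-2 - 2 + 4} = 34 \sqrt{0} = 34 \cdot 0 = 0$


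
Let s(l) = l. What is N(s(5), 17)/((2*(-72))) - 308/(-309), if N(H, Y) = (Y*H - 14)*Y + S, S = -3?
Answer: -27307/3708 ≈ -7.3643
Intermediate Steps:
N(H, Y) = -3 + Y*(-14 + H*Y) (N(H, Y) = (Y*H - 14)*Y - 3 = (H*Y - 14)*Y - 3 = (-14 + H*Y)*Y - 3 = Y*(-14 + H*Y) - 3 = -3 + Y*(-14 + H*Y))
N(s(5), 17)/((2*(-72))) - 308/(-309) = (-3 - 14*17 + 5*17**2)/((2*(-72))) - 308/(-309) = (-3 - 238 + 5*289)/(-144) - 308*(-1/309) = (-3 - 238 + 1445)*(-1/144) + 308/309 = 1204*(-1/144) + 308/309 = -301/36 + 308/309 = -27307/3708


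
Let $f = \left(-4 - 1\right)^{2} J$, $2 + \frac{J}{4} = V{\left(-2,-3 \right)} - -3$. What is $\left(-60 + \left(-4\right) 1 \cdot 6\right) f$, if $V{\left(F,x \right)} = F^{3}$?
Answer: $58800$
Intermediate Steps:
$J = -28$ ($J = -8 + 4 \left(\left(-2\right)^{3} - -3\right) = -8 + 4 \left(-8 + 3\right) = -8 + 4 \left(-5\right) = -8 - 20 = -28$)
$f = -700$ ($f = \left(-4 - 1\right)^{2} \left(-28\right) = \left(-5\right)^{2} \left(-28\right) = 25 \left(-28\right) = -700$)
$\left(-60 + \left(-4\right) 1 \cdot 6\right) f = \left(-60 + \left(-4\right) 1 \cdot 6\right) \left(-700\right) = \left(-60 - 24\right) \left(-700\right) = \left(-84\right) \left(-700\right) = 58800$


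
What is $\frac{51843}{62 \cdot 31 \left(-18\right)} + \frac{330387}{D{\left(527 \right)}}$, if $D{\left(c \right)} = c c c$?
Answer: $- \frac{2627983499}{1756358196} \approx -1.4963$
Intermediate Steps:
$D{\left(c \right)} = c^{3}$ ($D{\left(c \right)} = c^{2} c = c^{3}$)
$\frac{51843}{62 \cdot 31 \left(-18\right)} + \frac{330387}{D{\left(527 \right)}} = \frac{51843}{62 \cdot 31 \left(-18\right)} + \frac{330387}{527^{3}} = \frac{51843}{1922 \left(-18\right)} + \frac{330387}{146363183} = \frac{51843}{-34596} + 330387 \cdot \frac{1}{146363183} = 51843 \left(- \frac{1}{34596}\right) + \frac{330387}{146363183} = - \frac{17281}{11532} + \frac{330387}{146363183} = - \frac{2627983499}{1756358196}$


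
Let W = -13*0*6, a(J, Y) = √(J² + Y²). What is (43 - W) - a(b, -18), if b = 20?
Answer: 43 - 2*√181 ≈ 16.093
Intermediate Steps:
W = 0 (W = -0 = -13*0 = 0)
(43 - W) - a(b, -18) = (43 - 1*0) - √(20² + (-18)²) = (43 + 0) - √(400 + 324) = 43 - √724 = 43 - 2*√181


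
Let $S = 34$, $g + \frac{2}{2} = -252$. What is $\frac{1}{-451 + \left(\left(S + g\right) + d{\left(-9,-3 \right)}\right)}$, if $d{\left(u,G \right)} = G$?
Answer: $- \frac{1}{673} \approx -0.0014859$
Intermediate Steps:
$g = -253$ ($g = -1 - 252 = -253$)
$\frac{1}{-451 + \left(\left(S + g\right) + d{\left(-9,-3 \right)}\right)} = \frac{1}{-451 + \left(\left(34 - 253\right) - 3\right)} = \frac{1}{-451 - 222} = \frac{1}{-673} = - \frac{1}{673}$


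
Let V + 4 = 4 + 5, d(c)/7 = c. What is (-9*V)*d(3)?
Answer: -945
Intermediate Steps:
d(c) = 7*c
V = 5 (V = -4 + (4 + 5) = -4 + 9 = 5)
(-9*V)*d(3) = (-9*5)*(7*3) = -45*21 = -945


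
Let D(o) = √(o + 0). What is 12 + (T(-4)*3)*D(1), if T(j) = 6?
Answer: 30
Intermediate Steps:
D(o) = √o
12 + (T(-4)*3)*D(1) = 12 + (6*3)*√1 = 12 + 18*1 = 12 + 18 = 30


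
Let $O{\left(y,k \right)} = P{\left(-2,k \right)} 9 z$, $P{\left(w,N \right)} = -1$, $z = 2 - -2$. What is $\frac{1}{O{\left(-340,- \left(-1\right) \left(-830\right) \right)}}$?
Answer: $- \frac{1}{36} \approx -0.027778$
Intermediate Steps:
$z = 4$ ($z = 2 + 2 = 4$)
$O{\left(y,k \right)} = -36$ ($O{\left(y,k \right)} = \left(-1\right) 9 \cdot 4 = \left(-9\right) 4 = -36$)
$\frac{1}{O{\left(-340,- \left(-1\right) \left(-830\right) \right)}} = \frac{1}{-36} = - \frac{1}{36}$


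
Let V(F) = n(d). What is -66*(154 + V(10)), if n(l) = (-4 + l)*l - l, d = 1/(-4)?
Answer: -82005/8 ≈ -10251.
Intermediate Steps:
d = -1/4 ≈ -0.25000
n(l) = -l + l*(-4 + l) (n(l) = l*(-4 + l) - l = -l + l*(-4 + l))
V(F) = 21/16 (V(F) = -(-5 - 1/4)/4 = -1/4*(-21/4) = 21/16)
-66*(154 + V(10)) = -66*(154 + 21/16) = -66*2485/16 = -82005/8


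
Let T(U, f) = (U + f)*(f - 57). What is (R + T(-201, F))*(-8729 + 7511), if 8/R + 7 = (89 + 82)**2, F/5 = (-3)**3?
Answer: -1148539783944/14617 ≈ -7.8576e+7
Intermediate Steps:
F = -135 (F = 5*(-3)**3 = 5*(-27) = -135)
T(U, f) = (-57 + f)*(U + f) (T(U, f) = (U + f)*(-57 + f) = (-57 + f)*(U + f))
R = 4/14617 (R = 8/(-7 + (89 + 82)**2) = 8/(-7 + 171**2) = 8/(-7 + 29241) = 8/29234 = 8*(1/29234) = 4/14617 ≈ 0.00027365)
(R + T(-201, F))*(-8729 + 7511) = (4/14617 + ((-135)**2 - 57*(-201) - 57*(-135) - 201*(-135)))*(-8729 + 7511) = (4/14617 + (18225 + 11457 + 7695 + 27135))*(-1218) = (4/14617 + 64512)*(-1218) = (942971908/14617)*(-1218) = -1148539783944/14617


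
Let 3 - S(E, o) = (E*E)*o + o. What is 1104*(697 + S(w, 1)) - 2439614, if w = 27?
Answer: -2472734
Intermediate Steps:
S(E, o) = 3 - o - o*E**2 (S(E, o) = 3 - ((E*E)*o + o) = 3 - (E**2*o + o) = 3 - (o*E**2 + o) = 3 - (o + o*E**2) = 3 + (-o - o*E**2) = 3 - o - o*E**2)
1104*(697 + S(w, 1)) - 2439614 = 1104*(697 + (3 - 1*1 - 1*1*27**2)) - 2439614 = 1104*(697 + (3 - 1 - 1*1*729)) - 2439614 = 1104*(697 + (3 - 1 - 729)) - 2439614 = 1104*(697 - 727) - 2439614 = 1104*(-30) - 2439614 = -33120 - 2439614 = -2472734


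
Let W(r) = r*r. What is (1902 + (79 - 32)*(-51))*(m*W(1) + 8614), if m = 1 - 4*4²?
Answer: -4232745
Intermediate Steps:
W(r) = r²
m = -63 (m = 1 - 4*16 = 1 - 64 = -63)
(1902 + (79 - 32)*(-51))*(m*W(1) + 8614) = (1902 + (79 - 32)*(-51))*(-63*1² + 8614) = (1902 + 47*(-51))*(-63*1 + 8614) = (1902 - 2397)*(-63 + 8614) = -495*8551 = -4232745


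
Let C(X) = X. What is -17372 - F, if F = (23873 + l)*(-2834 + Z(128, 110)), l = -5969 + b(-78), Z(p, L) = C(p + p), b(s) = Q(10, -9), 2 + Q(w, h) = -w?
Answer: 46108204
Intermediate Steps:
Q(w, h) = -2 - w
b(s) = -12 (b(s) = -2 - 1*10 = -2 - 10 = -12)
Z(p, L) = 2*p (Z(p, L) = p + p = 2*p)
l = -5981 (l = -5969 - 12 = -5981)
F = -46125576 (F = (23873 - 5981)*(-2834 + 2*128) = 17892*(-2834 + 256) = 17892*(-2578) = -46125576)
-17372 - F = -17372 - 1*(-46125576) = -17372 + 46125576 = 46108204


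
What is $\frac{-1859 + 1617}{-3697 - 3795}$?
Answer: $\frac{121}{3746} \approx 0.032301$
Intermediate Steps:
$\frac{-1859 + 1617}{-3697 - 3795} = - \frac{242}{-7492} = \left(-242\right) \left(- \frac{1}{7492}\right) = \frac{121}{3746}$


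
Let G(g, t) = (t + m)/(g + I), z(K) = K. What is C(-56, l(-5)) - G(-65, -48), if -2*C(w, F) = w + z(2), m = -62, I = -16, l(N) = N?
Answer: 2077/81 ≈ 25.642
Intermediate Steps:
C(w, F) = -1 - w/2 (C(w, F) = -(w + 2)/2 = -(2 + w)/2 = -1 - w/2)
G(g, t) = (-62 + t)/(-16 + g) (G(g, t) = (t - 62)/(g - 16) = (-62 + t)/(-16 + g))
C(-56, l(-5)) - G(-65, -48) = (-1 - ½*(-56)) - (-62 - 48)/(-16 - 65) = (-1 + 28) - (-110)/(-81) = 27 - (-1)*(-110)/81 = 27 - 1*110/81 = 27 - 110/81 = 2077/81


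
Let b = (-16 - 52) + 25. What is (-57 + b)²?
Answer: 10000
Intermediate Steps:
b = -43 (b = -68 + 25 = -43)
(-57 + b)² = (-57 - 43)² = (-100)² = 10000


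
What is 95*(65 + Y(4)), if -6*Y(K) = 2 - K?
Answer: 18620/3 ≈ 6206.7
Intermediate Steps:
Y(K) = -⅓ + K/6 (Y(K) = -(2 - K)/6 = -⅓ + K/6)
95*(65 + Y(4)) = 95*(65 + (-⅓ + (⅙)*4)) = 95*(65 + (-⅓ + ⅔)) = 95*(65 + ⅓) = 95*(196/3) = 18620/3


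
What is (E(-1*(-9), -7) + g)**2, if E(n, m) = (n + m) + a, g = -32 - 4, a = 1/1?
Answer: 1089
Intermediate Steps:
a = 1
g = -36
E(n, m) = 1 + m + n (E(n, m) = (n + m) + 1 = (m + n) + 1 = 1 + m + n)
(E(-1*(-9), -7) + g)**2 = ((1 - 7 - 1*(-9)) - 36)**2 = ((1 - 7 + 9) - 36)**2 = (3 - 36)**2 = (-33)**2 = 1089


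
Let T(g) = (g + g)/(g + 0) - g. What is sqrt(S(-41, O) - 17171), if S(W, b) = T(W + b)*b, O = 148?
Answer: I*sqrt(32711) ≈ 180.86*I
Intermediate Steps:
T(g) = 2 - g (T(g) = (2*g)/g - g = 2 - g)
S(W, b) = b*(2 - W - b) (S(W, b) = (2 - (W + b))*b = (2 + (-W - b))*b = (2 - W - b)*b = b*(2 - W - b))
sqrt(S(-41, O) - 17171) = sqrt(148*(2 - 1*(-41) - 1*148) - 17171) = sqrt(148*(2 + 41 - 148) - 17171) = sqrt(148*(-105) - 17171) = sqrt(-15540 - 17171) = sqrt(-32711) = I*sqrt(32711)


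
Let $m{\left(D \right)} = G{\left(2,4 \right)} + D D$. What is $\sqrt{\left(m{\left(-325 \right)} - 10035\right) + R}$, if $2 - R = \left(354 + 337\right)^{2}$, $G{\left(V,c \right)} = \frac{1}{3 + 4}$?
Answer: $\frac{i \sqrt{18712554}}{7} \approx 617.97 i$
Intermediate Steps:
$G{\left(V,c \right)} = \frac{1}{7}$
$m{\left(D \right)} = \frac{1}{7} + D^{2}$ ($m{\left(D \right)} = \frac{1}{7} + D D = \frac{1}{7} + D^{2}$)
$R = -477479$ ($R = 2 - \left(354 + 337\right)^{2} = 2 - 691^{2} = 2 - 477481 = -477479$)
$\sqrt{\left(m{\left(-325 \right)} - 10035\right) + R} = \sqrt{\left(\left(\frac{1}{7} + \left(-325\right)^{2}\right) - 10035\right) - 477479} = \sqrt{\left(\left(\frac{1}{7} + 105625\right) - 10035\right) - 477479} = \sqrt{\left(\frac{739376}{7} - 10035\right) - 477479} = \sqrt{\frac{669131}{7} - 477479} = \sqrt{- \frac{2673222}{7}} = \frac{i \sqrt{18712554}}{7}$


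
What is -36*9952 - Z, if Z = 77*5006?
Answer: -743734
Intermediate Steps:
Z = 385462
-36*9952 - Z = -36*9952 - 1*385462 = -358272 - 385462 = -743734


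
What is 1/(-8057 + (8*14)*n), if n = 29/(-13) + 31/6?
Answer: -39/301399 ≈ -0.00012940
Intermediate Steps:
n = 229/78 (n = 29*(-1/13) + 31*(⅙) = -29/13 + 31/6 = 229/78 ≈ 2.9359)
1/(-8057 + (8*14)*n) = 1/(-8057 + (8*14)*(229/78)) = 1/(-8057 + 112*(229/78)) = 1/(-8057 + 12824/39) = 1/(-301399/39) = -39/301399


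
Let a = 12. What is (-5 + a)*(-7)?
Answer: -49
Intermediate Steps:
(-5 + a)*(-7) = (-5 + 12)*(-7) = 7*(-7) = -49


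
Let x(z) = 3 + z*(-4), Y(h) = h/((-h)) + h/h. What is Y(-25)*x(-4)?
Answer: 0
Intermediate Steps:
Y(h) = 0 (Y(h) = h*(-1/h) + 1 = -1 + 1 = 0)
x(z) = 3 - 4*z
Y(-25)*x(-4) = 0*(3 - 4*(-4)) = 0*(3 + 16) = 0*19 = 0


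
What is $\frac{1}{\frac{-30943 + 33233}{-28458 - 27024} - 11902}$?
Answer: $- \frac{27741}{330174527} \approx -8.4019 \cdot 10^{-5}$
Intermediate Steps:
$\frac{1}{\frac{-30943 + 33233}{-28458 - 27024} - 11902} = \frac{1}{\frac{2290}{-55482} - 11902} = \frac{1}{2290 \left(- \frac{1}{55482}\right) - 11902} = \frac{1}{- \frac{1145}{27741} - 11902} = \frac{1}{- \frac{330174527}{27741}} = - \frac{27741}{330174527}$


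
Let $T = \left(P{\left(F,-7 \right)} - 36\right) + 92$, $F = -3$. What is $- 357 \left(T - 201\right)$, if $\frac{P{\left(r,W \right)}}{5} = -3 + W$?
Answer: $69615$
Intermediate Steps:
$P{\left(r,W \right)} = -15 + 5 W$ ($P{\left(r,W \right)} = 5 \left(-3 + W\right) = -15 + 5 W$)
$T = 6$ ($T = \left(\left(-15 + 5 \left(-7\right)\right) - 36\right) + 92 = \left(\left(-15 - 35\right) - 36\right) + 92 = \left(-50 - 36\right) + 92 = -86 + 92 = 6$)
$- 357 \left(T - 201\right) = - 357 \left(6 - 201\right) = \left(-357\right) \left(-195\right) = 69615$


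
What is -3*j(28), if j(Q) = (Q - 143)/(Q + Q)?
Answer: 345/56 ≈ 6.1607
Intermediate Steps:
j(Q) = (-143 + Q)/(2*Q) (j(Q) = (-143 + Q)/((2*Q)) = (-143 + Q)*(1/(2*Q)) = (-143 + Q)/(2*Q))
-3*j(28) = -3*(-143 + 28)/(2*28) = -3*(-115)/(2*28) = -3*(-115/56) = 345/56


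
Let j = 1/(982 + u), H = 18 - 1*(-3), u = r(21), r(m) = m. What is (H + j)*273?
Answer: 5750472/1003 ≈ 5733.3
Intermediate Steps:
u = 21
H = 21 (H = 18 + 3 = 21)
j = 1/1003 (j = 1/(982 + 21) = 1/1003 ≈ 0.00099701)
(H + j)*273 = (21 + 1/1003)*273 = (21064/1003)*273 = 5750472/1003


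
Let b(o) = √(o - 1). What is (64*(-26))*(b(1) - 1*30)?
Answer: 49920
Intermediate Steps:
b(o) = √(-1 + o)
(64*(-26))*(b(1) - 1*30) = (64*(-26))*(√(-1 + 1) - 1*30) = -1664*(√0 - 30) = -1664*(0 - 30) = -1664*(-30) = 49920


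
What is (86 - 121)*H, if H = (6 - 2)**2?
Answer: -560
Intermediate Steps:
H = 16 (H = 4**2 = 16)
(86 - 121)*H = (86 - 121)*16 = -35*16 = -560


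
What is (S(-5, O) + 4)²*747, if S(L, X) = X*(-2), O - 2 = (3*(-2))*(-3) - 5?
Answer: 504972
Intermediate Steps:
O = 15 (O = 2 + ((3*(-2))*(-3) - 5) = 2 + (-6*(-3) - 5) = 2 + (18 - 5) = 2 + 13 = 15)
S(L, X) = -2*X
(S(-5, O) + 4)²*747 = (-2*15 + 4)²*747 = (-30 + 4)²*747 = (-26)²*747 = 676*747 = 504972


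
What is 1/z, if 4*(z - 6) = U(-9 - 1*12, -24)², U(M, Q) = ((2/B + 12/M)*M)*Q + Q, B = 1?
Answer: 1/121110 ≈ 8.2570e-6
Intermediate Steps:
U(M, Q) = Q + M*Q*(2 + 12/M) (U(M, Q) = ((2/1 + 12/M)*M)*Q + Q = ((2*1 + 12/M)*M)*Q + Q = ((2 + 12/M)*M)*Q + Q = (M*(2 + 12/M))*Q + Q = M*Q*(2 + 12/M) + Q = Q + M*Q*(2 + 12/M))
z = 121110 (z = 6 + (-24*(13 + 2*(-9 - 1*12)))²/4 = 6 + (-24*(13 + 2*(-9 - 12)))²/4 = 6 + (-24*(13 + 2*(-21)))²/4 = 6 + (-24*(13 - 42))²/4 = 6 + (-24*(-29))²/4 = 6 + (¼)*696² = 6 + (¼)*484416 = 6 + 121104 = 121110)
1/z = 1/121110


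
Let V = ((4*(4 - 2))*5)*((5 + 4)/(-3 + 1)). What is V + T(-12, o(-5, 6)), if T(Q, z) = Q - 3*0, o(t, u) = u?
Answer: -192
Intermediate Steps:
T(Q, z) = Q (T(Q, z) = Q + 0 = Q)
V = -180 (V = ((4*2)*5)*(9/(-2)) = (8*5)*(9*(-½)) = 40*(-9/2) = -180)
V + T(-12, o(-5, 6)) = -180 - 12 = -192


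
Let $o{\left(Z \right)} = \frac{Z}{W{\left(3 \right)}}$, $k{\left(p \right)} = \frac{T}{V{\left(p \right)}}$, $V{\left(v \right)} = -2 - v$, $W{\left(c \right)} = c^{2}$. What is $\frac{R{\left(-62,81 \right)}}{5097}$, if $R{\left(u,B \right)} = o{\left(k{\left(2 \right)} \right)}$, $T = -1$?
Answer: $\frac{1}{183492} \approx 5.4498 \cdot 10^{-6}$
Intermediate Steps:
$k{\left(p \right)} = - \frac{1}{-2 - p}$
$o{\left(Z \right)} = \frac{Z}{9}$ ($o{\left(Z \right)} = \frac{Z}{3^{2}} = \frac{Z}{9}$)
$R{\left(u,B \right)} = \frac{1}{36}$ ($R{\left(u,B \right)} = \frac{1}{9 \left(2 + 2\right)} = \frac{1}{9 \cdot 4} = \frac{1}{9} \cdot \frac{1}{4} = \frac{1}{36}$)
$\frac{R{\left(-62,81 \right)}}{5097} = \frac{1}{36 \cdot 5097} = \frac{1}{36} \cdot \frac{1}{5097} = \frac{1}{183492}$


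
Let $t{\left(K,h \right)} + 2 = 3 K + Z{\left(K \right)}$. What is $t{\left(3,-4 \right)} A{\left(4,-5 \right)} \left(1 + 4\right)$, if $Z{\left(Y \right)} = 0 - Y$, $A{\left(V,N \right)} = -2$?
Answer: $-40$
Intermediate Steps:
$Z{\left(Y \right)} = - Y$
$t{\left(K,h \right)} = -2 + 2 K$ ($t{\left(K,h \right)} = -2 + \left(3 K - K\right) = -2 + 2 K$)
$t{\left(3,-4 \right)} A{\left(4,-5 \right)} \left(1 + 4\right) = \left(-2 + 2 \cdot 3\right) \left(-2\right) \left(1 + 4\right) = \left(-2 + 6\right) \left(-2\right) 5 = 4 \left(-2\right) 5 = \left(-8\right) 5 = -40$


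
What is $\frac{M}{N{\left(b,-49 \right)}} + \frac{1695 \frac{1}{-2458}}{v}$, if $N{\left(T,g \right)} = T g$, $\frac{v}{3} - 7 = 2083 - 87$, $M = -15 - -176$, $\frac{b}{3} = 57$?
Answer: $- \frac{113913907}{5893278678} \approx -0.019329$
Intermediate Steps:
$b = 171$ ($b = 3 \cdot 57 = 171$)
$M = 161$ ($M = -15 + 176 = 161$)
$v = 6009$ ($v = 21 + 3 \left(2083 - 87\right) = 21 + 3 \cdot 1996 = 21 + 5988 = 6009$)
$\frac{M}{N{\left(b,-49 \right)}} + \frac{1695 \frac{1}{-2458}}{v} = \frac{161}{171 \left(-49\right)} + \frac{1695 \frac{1}{-2458}}{6009} = \frac{161}{-8379} + 1695 \left(- \frac{1}{2458}\right) \frac{1}{6009} = 161 \left(- \frac{1}{8379}\right) - \frac{565}{4923374} = - \frac{23}{1197} - \frac{565}{4923374} = - \frac{113913907}{5893278678}$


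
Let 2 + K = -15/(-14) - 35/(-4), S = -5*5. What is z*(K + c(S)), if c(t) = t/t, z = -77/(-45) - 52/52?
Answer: 1976/315 ≈ 6.2730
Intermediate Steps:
S = -25
K = 219/28 (K = -2 + (-15/(-14) - 35/(-4)) = -2 + (-15*(-1/14) - 35*(-¼)) = -2 + (15/14 + 35/4) = -2 + 275/28 = 219/28 ≈ 7.8214)
z = 32/45 (z = -77*(-1/45) - 52*1/52 = 77/45 - 1 = 32/45 ≈ 0.71111)
c(t) = 1
z*(K + c(S)) = 32*(219/28 + 1)/45 = (32/45)*(247/28) = 1976/315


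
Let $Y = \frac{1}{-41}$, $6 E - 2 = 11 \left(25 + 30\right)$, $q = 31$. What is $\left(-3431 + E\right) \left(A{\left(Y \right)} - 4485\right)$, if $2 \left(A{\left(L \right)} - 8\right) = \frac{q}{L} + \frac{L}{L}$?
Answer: $17022108$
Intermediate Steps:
$E = \frac{607}{6}$ ($E = \frac{1}{3} + \frac{11 \left(25 + 30\right)}{6} = \frac{1}{3} + \frac{11 \cdot 55}{6} = \frac{1}{3} + \frac{1}{6} \cdot 605 = \frac{1}{3} + \frac{605}{6} = \frac{607}{6} \approx 101.17$)
$Y = - \frac{1}{41} \approx -0.02439$
$A{\left(L \right)} = \frac{17}{2} + \frac{31}{2 L}$ ($A{\left(L \right)} = 8 + \frac{\frac{31}{L} + \frac{L}{L}}{2} = 8 + \frac{\frac{31}{L} + 1}{2} = 8 + \frac{1 + \frac{31}{L}}{2} = 8 + \left(\frac{1}{2} + \frac{31}{2 L}\right) = \frac{17}{2} + \frac{31}{2 L}$)
$\left(-3431 + E\right) \left(A{\left(Y \right)} - 4485\right) = \left(-3431 + \frac{607}{6}\right) \left(\frac{31 + 17 \left(- \frac{1}{41}\right)}{2 \left(- \frac{1}{41}\right)} - 4485\right) = - \frac{19979 \left(\frac{1}{2} \left(-41\right) \left(31 - \frac{17}{41}\right) - 4485\right)}{6} = - \frac{19979 \left(\frac{1}{2} \left(-41\right) \frac{1254}{41} - 4485\right)}{6} = - \frac{19979 \left(-627 - 4485\right)}{6} = \left(- \frac{19979}{6}\right) \left(-5112\right) = 17022108$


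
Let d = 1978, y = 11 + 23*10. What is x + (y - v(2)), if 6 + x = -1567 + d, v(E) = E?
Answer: 644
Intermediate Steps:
y = 241 (y = 11 + 230 = 241)
x = 405 (x = -6 + (-1567 + 1978) = -6 + 411 = 405)
x + (y - v(2)) = 405 + (241 - 1*2) = 405 + (241 - 2) = 405 + 239 = 644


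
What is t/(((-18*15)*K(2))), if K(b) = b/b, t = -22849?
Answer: 22849/270 ≈ 84.626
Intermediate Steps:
K(b) = 1
t/(((-18*15)*K(2))) = -22849/(-18*15*1) = -22849/((-270*1)) = -22849/(-270) = -22849*(-1/270) = 22849/270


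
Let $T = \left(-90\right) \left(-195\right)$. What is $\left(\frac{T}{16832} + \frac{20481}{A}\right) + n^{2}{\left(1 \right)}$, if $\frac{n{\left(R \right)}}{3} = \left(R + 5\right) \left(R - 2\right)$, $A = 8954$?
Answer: $\frac{12333281691}{37678432} \approx 327.33$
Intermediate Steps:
$T = 17550$
$n{\left(R \right)} = 3 \left(-2 + R\right) \left(5 + R\right)$ ($n{\left(R \right)} = 3 \left(R + 5\right) \left(R - 2\right) = 3 \left(5 + R\right) \left(-2 + R\right) = 3 \left(-2 + R\right) \left(5 + R\right)$)
$\left(\frac{T}{16832} + \frac{20481}{A}\right) + n^{2}{\left(1 \right)} = \left(\frac{17550}{16832} + \frac{20481}{8954}\right) + \left(-30 + 3 \cdot 1^{2} + 9 \cdot 1\right)^{2} = \left(17550 \cdot \frac{1}{16832} + 20481 \cdot \frac{1}{8954}\right) + \left(-30 + 3 \cdot 1 + 9\right)^{2} = \left(\frac{8775}{8416} + \frac{20481}{8954}\right) + \left(-30 + 3 + 9\right)^{2} = \frac{125469723}{37678432} + \left(-18\right)^{2} = \frac{125469723}{37678432} + 324 = \frac{12333281691}{37678432}$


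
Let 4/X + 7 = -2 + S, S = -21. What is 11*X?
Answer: -22/15 ≈ -1.4667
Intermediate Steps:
X = -2/15 (X = 4/(-7 + (-2 - 21)) = 4/(-7 - 23) = 4/(-30) = 4*(-1/30) = -2/15 ≈ -0.13333)
11*X = 11*(-2/15) = -22/15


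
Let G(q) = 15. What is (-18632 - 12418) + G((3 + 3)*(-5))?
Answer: -31035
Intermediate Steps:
(-18632 - 12418) + G((3 + 3)*(-5)) = (-18632 - 12418) + 15 = -31050 + 15 = -31035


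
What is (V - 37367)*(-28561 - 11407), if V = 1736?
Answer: 1424099808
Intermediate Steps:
(V - 37367)*(-28561 - 11407) = (1736 - 37367)*(-28561 - 11407) = -35631*(-39968) = 1424099808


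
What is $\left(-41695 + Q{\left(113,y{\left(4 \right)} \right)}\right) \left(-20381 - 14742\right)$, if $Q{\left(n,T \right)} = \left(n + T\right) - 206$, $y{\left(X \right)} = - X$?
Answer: $1467860416$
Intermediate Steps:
$Q{\left(n,T \right)} = -206 + T + n$ ($Q{\left(n,T \right)} = \left(T + n\right) - 206 = -206 + T + n$)
$\left(-41695 + Q{\left(113,y{\left(4 \right)} \right)}\right) \left(-20381 - 14742\right) = \left(-41695 - 97\right) \left(-20381 - 14742\right) = \left(-41695 - 97\right) \left(-35123\right) = \left(-41792\right) \left(-35123\right) = 1467860416$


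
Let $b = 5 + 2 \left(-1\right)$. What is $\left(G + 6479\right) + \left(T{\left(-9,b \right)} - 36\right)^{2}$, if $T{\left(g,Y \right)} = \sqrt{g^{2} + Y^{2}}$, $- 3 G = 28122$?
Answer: $-1509 - 216 \sqrt{10} \approx -2192.1$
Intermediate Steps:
$G = -9374$ ($G = \left(- \frac{1}{3}\right) 28122 = -9374$)
$b = 3$ ($b = 5 - 2 = 3$)
$T{\left(g,Y \right)} = \sqrt{Y^{2} + g^{2}}$
$\left(G + 6479\right) + \left(T{\left(-9,b \right)} - 36\right)^{2} = \left(-9374 + 6479\right) + \left(\sqrt{3^{2} + \left(-9\right)^{2}} - 36\right)^{2} = -2895 + \left(\sqrt{9 + 81} - 36\right)^{2} = -2895 + \left(\sqrt{90} - 36\right)^{2} = -2895 + \left(3 \sqrt{10} - 36\right)^{2} = -2895 + \left(-36 + 3 \sqrt{10}\right)^{2}$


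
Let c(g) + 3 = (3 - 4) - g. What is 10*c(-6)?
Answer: 20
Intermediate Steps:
c(g) = -4 - g (c(g) = -3 + ((3 - 4) - g) = -3 + (-1 - g) = -4 - g)
10*c(-6) = 10*(-4 - 1*(-6)) = 10*(-4 + 6) = 10*2 = 20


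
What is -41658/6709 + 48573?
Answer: 325834599/6709 ≈ 48567.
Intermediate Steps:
-41658/6709 + 48573 = 325834599/6709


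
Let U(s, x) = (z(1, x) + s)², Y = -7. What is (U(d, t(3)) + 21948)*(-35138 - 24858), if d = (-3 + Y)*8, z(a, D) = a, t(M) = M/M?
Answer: -1691227244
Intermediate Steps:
t(M) = 1
d = -80 (d = (-3 - 7)*8 = -10*8 = -80)
U(s, x) = (1 + s)²
(U(d, t(3)) + 21948)*(-35138 - 24858) = ((1 - 80)² + 21948)*(-35138 - 24858) = ((-79)² + 21948)*(-59996) = (6241 + 21948)*(-59996) = 28189*(-59996) = -1691227244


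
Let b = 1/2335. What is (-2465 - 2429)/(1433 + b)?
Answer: -5713745/1673028 ≈ -3.4152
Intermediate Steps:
b = 1/2335 ≈ 0.00042827
(-2465 - 2429)/(1433 + b) = (-2465 - 2429)/(1433 + 1/2335) = -4894/3346056/2335 = -4894*2335/3346056 = -5713745/1673028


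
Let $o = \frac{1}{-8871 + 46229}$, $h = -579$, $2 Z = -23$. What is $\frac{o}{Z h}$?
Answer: $\frac{1}{248748243} \approx 4.0201 \cdot 10^{-9}$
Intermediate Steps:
$Z = - \frac{23}{2}$ ($Z = \frac{1}{2} \left(-23\right) = - \frac{23}{2} \approx -11.5$)
$o = \frac{1}{37358} \approx 2.6768 \cdot 10^{-5}$
$\frac{o}{Z h} = \frac{1}{37358 \left(\left(- \frac{23}{2}\right) \left(-579\right)\right)} = \frac{1}{37358 \cdot \frac{13317}{2}} = \frac{1}{37358} \cdot \frac{2}{13317} = \frac{1}{248748243}$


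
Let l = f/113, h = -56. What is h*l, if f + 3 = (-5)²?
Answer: -1232/113 ≈ -10.903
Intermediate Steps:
f = 22 (f = -3 + (-5)² = -3 + 25 = 22)
l = 22/113 ≈ 0.19469
h*l = -56*22/113 = -1232/113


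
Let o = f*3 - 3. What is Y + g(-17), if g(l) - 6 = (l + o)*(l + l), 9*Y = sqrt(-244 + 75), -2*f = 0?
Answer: 686 + 13*I/9 ≈ 686.0 + 1.4444*I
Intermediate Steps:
f = 0 (f = -1/2*0 = 0)
Y = 13*I/9 (Y = sqrt(-244 + 75)/9 = sqrt(-169)/9 = (13*I)/9 = 13*I/9 ≈ 1.4444*I)
o = -3 (o = 0*3 - 3 = 0 - 3 = -3)
g(l) = 6 + 2*l*(-3 + l) (g(l) = 6 + (l - 3)*(l + l) = 6 + (-3 + l)*(2*l) = 6 + 2*l*(-3 + l))
Y + g(-17) = 13*I/9 + (6 - 6*(-17) + 2*(-17)**2) = 13*I/9 + (6 + 102 + 2*289) = 13*I/9 + (6 + 102 + 578) = 13*I/9 + 686 = 686 + 13*I/9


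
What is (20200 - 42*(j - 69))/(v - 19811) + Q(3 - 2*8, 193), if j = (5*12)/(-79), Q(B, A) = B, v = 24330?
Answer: -2813751/357001 ≈ -7.8816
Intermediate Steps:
j = -60/79 (j = 60*(-1/79) = -60/79 ≈ -0.75949)
(20200 - 42*(j - 69))/(v - 19811) + Q(3 - 2*8, 193) = (20200 - 42*(-60/79 - 69))/(24330 - 19811) + (3 - 2*8) = (20200 - 42*(-5511/79))/4519 + (3 - 16) = (20200 + 231462/79)*(1/4519) - 13 = (1827262/79)*(1/4519) - 13 = 1827262/357001 - 13 = -2813751/357001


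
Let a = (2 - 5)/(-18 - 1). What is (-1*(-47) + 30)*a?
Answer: 231/19 ≈ 12.158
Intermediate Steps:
a = 3/19 (a = -3/(-19) = -3*(-1/19) = 3/19 ≈ 0.15789)
(-1*(-47) + 30)*a = (-1*(-47) + 30)*(3/19) = (47 + 30)*(3/19) = 77*(3/19) = 231/19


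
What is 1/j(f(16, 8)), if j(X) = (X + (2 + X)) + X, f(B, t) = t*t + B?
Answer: 1/242 ≈ 0.0041322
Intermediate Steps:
f(B, t) = B + t**2 (f(B, t) = t**2 + B = B + t**2)
j(X) = 2 + 3*X (j(X) = (2 + 2*X) + X = 2 + 3*X)
1/j(f(16, 8)) = 1/(2 + 3*(16 + 8**2)) = 1/(2 + 3*(16 + 64)) = 1/(2 + 3*80) = 1/(2 + 240) = 1/242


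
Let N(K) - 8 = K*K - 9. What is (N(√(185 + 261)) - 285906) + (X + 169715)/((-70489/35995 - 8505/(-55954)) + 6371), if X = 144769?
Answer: -3661250384494550519/12827965205299 ≈ -2.8541e+5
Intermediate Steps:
N(K) = -1 + K² (N(K) = 8 + (K*K - 9) = 8 + (K² - 9) = 8 + (-9 + K²) = -1 + K²)
(N(√(185 + 261)) - 285906) + (X + 169715)/((-70489/35995 - 8505/(-55954)) + 6371) = ((-1 + (√(185 + 261))²) - 285906) + (144769 + 169715)/((-70489/35995 - 8505/(-55954)) + 6371) = ((-1 + (√446)²) - 285906) + 314484/((-70489*1/35995 - 8505*(-1/55954)) + 6371) = ((-1 + 446) - 285906) + 314484/((-70489/35995 + 8505/55954) + 6371) = (445 - 285906) + 314484/(-3638004031/2014064230 + 6371) = -285461 + 314484/(12827965205299/2014064230) = -285461 + 314484*(2014064230/12827965205299) = -285461 + 633390975307320/12827965205299 = -3661250384494550519/12827965205299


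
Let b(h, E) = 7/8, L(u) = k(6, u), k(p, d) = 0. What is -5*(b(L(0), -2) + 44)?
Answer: -1795/8 ≈ -224.38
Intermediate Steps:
L(u) = 0
b(h, E) = 7/8 (b(h, E) = 7*(⅛) = 7/8)
-5*(b(L(0), -2) + 44) = -5*(7/8 + 44) = -5*359/8 = -1795/8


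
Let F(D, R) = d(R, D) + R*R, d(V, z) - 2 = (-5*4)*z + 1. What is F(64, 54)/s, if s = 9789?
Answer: 1639/9789 ≈ 0.16743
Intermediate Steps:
d(V, z) = 3 - 20*z (d(V, z) = 2 + ((-5*4)*z + 1) = 2 + (-20*z + 1) = 2 + (1 - 20*z) = 3 - 20*z)
F(D, R) = 3 + R² - 20*D (F(D, R) = (3 - 20*D) + R*R = (3 - 20*D) + R² = 3 + R² - 20*D)
F(64, 54)/s = (3 + 54² - 20*64)/9789 = (3 + 2916 - 1280)*(1/9789) = 1639*(1/9789) = 1639/9789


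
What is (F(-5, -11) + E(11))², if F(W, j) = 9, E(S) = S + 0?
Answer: 400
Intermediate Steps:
E(S) = S
(F(-5, -11) + E(11))² = (9 + 11)² = 20² = 400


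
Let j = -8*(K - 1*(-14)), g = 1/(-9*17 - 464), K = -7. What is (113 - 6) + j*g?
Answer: 66075/617 ≈ 107.09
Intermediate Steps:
g = -1/617 (g = 1/(-153 - 464) = 1/(-617) = -1/617 ≈ -0.0016207)
j = -56 (j = -8*(-7 - 1*(-14)) = -8*(-7 + 14) = -8*7 = -56)
(113 - 6) + j*g = (113 - 6) - 56*(-1/617) = 107 + 56/617 = 66075/617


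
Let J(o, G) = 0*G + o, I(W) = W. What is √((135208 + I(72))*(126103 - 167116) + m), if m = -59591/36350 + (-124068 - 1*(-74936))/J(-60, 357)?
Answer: I*√2639164129409009406/21810 ≈ 74487.0*I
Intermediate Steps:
J(o, G) = o (J(o, G) = 0 + o = o)
m = 89118637/109050 (m = -59591/36350 + (-124068 - 1*(-74936))/(-60) = -59591*1/36350 + (-124068 + 74936)*(-1/60) = -59591/36350 - 49132*(-1/60) = -59591/36350 + 12283/15 = 89118637/109050 ≈ 817.23)
√((135208 + I(72))*(126103 - 167116) + m) = √((135208 + 72)*(126103 - 167116) + 89118637/109050) = √(135280*(-41013) + 89118637/109050) = √(-5548238640 + 89118637/109050) = √(-605035334573363/109050) = I*√2639164129409009406/21810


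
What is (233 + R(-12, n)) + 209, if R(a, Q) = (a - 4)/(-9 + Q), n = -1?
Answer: 2218/5 ≈ 443.60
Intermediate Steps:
R(a, Q) = (-4 + a)/(-9 + Q)
(233 + R(-12, n)) + 209 = (233 + (-4 - 12)/(-9 - 1)) + 209 = (233 - 16/(-10)) + 209 = (233 - ⅒*(-16)) + 209 = (233 + 8/5) + 209 = 1173/5 + 209 = 2218/5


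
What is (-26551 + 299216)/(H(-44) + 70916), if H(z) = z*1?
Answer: 272665/70872 ≈ 3.8473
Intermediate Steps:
H(z) = z
(-26551 + 299216)/(H(-44) + 70916) = (-26551 + 299216)/(-44 + 70916) = 272665/70872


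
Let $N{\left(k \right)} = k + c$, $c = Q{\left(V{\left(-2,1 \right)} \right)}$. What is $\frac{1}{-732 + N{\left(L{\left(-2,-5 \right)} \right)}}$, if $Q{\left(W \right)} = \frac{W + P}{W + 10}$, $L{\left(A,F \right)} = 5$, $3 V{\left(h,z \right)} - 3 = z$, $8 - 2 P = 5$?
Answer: $- \frac{4}{2907} \approx -0.001376$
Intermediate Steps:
$P = \frac{3}{2}$ ($P = 4 - \frac{5}{2} = \frac{3}{2} \approx 1.5$)
$V{\left(h,z \right)} = 1 + \frac{z}{3}$
$Q{\left(W \right)} = \frac{\frac{3}{2} + W}{10 + W}$ ($Q{\left(W \right)} = \frac{W + \frac{3}{2}}{W + 10} = \frac{\frac{3}{2} + W}{10 + W}$)
$c = \frac{1}{4}$ ($c = \frac{\frac{3}{2} + \left(1 + \frac{1}{3} \cdot 1\right)}{10 + \left(1 + \frac{1}{3} \cdot 1\right)} = \frac{\frac{3}{2} + \left(1 + \frac{1}{3}\right)}{10 + \left(1 + \frac{1}{3}\right)} = \frac{\frac{3}{2} + \frac{4}{3}}{10 + \frac{4}{3}} = \frac{1}{\frac{34}{3}} \cdot \frac{17}{6} = \frac{3}{34} \cdot \frac{17}{6} = \frac{1}{4} \approx 0.25$)
$N{\left(k \right)} = \frac{1}{4} + k$ ($N{\left(k \right)} = k + \frac{1}{4} = \frac{1}{4} + k$)
$\frac{1}{-732 + N{\left(L{\left(-2,-5 \right)} \right)}} = \frac{1}{-732 + \left(\frac{1}{4} + 5\right)} = \frac{1}{-732 + \frac{21}{4}} = \frac{1}{- \frac{2907}{4}} = - \frac{4}{2907}$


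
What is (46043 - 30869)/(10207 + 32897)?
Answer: 2529/7184 ≈ 0.35203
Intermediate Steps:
(46043 - 30869)/(10207 + 32897) = 15174/43104 = 15174*(1/43104) = 2529/7184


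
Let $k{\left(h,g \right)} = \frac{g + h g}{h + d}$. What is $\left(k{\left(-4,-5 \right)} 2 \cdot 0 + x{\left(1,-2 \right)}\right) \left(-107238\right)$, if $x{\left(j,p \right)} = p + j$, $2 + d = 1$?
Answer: $107238$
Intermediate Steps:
$d = -1$ ($d = -2 + 1 = -1$)
$x{\left(j,p \right)} = j + p$
$k{\left(h,g \right)} = \frac{g + g h}{-1 + h}$ ($k{\left(h,g \right)} = \frac{g + h g}{h - 1} = \frac{g + g h}{-1 + h}$)
$\left(k{\left(-4,-5 \right)} 2 \cdot 0 + x{\left(1,-2 \right)}\right) \left(-107238\right) = \left(- \frac{5 \left(1 - 4\right)}{-1 - 4} \cdot 2 \cdot 0 + \left(1 - 2\right)\right) \left(-107238\right) = \left(\left(-5\right) \frac{1}{-5} \left(-3\right) 0 - 1\right) \left(-107238\right) = \left(\left(-5\right) \left(- \frac{1}{5}\right) \left(-3\right) 0 - 1\right) \left(-107238\right) = \left(\left(-3\right) 0 - 1\right) \left(-107238\right) = \left(0 - 1\right) \left(-107238\right) = \left(-1\right) \left(-107238\right) = 107238$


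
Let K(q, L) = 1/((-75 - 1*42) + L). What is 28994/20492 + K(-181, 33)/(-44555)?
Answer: 248884277/175903140 ≈ 1.4149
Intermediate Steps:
K(q, L) = 1/(-117 + L) (K(q, L) = 1/((-75 - 42) + L) = 1/(-117 + L))
28994/20492 + K(-181, 33)/(-44555) = 28994/20492 + 1/((-117 + 33)*(-44555)) = 28994*(1/20492) - 1/44555/(-84) = 133/94 - 1/84*(-1/44555) = 133/94 + 1/3742620 = 248884277/175903140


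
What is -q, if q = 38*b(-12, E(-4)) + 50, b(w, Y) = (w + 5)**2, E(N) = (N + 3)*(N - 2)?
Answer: -1912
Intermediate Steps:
E(N) = (-2 + N)*(3 + N) (E(N) = (3 + N)*(-2 + N) = (-2 + N)*(3 + N))
b(w, Y) = (5 + w)**2
q = 1912 (q = 38*(5 - 12)**2 + 50 = 38*(-7)**2 + 50 = 38*49 + 50 = 1862 + 50 = 1912)
-q = -1*1912 = -1912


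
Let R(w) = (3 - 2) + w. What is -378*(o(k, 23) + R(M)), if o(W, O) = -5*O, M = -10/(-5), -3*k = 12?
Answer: 42336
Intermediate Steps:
k = -4 (k = -1/3*12 = -4)
M = 2 (M = -10*(-1/5) = 2)
R(w) = 1 + w
-378*(o(k, 23) + R(M)) = -378*(-5*23 + (1 + 2)) = -378*(-115 + 3) = -378*(-112) = 42336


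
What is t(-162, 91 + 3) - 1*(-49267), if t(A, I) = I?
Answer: 49361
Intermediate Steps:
t(-162, 91 + 3) - 1*(-49267) = (91 + 3) - 1*(-49267) = 94 + 49267 = 49361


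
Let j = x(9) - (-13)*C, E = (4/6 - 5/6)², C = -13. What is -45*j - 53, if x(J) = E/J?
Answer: 271867/36 ≈ 7551.9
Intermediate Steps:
E = 1/36 (E = (4*(⅙) - 5*⅙)² = (⅔ - ⅚)² = (-⅙)² = 1/36 ≈ 0.027778)
x(J) = 1/(36*J)
j = -54755/324 (j = (1/36)/9 - (-13)*(-13) = (1/36)*(⅑) - 1*169 = 1/324 - 169 = -54755/324 ≈ -169.00)
-45*j - 53 = -45*(-54755/324) - 53 = 273775/36 - 53 = 271867/36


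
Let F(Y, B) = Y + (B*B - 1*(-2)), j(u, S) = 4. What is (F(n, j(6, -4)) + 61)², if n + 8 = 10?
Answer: 6561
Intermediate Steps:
n = 2 (n = -8 + 10 = 2)
F(Y, B) = 2 + Y + B² (F(Y, B) = Y + (B² + 2) = Y + (2 + B²) = 2 + Y + B²)
(F(n, j(6, -4)) + 61)² = ((2 + 2 + 4²) + 61)² = ((2 + 2 + 16) + 61)² = (20 + 61)² = 81² = 6561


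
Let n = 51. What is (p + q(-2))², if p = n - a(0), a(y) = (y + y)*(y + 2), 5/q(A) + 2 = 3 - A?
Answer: 24964/9 ≈ 2773.8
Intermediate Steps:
q(A) = 5/(1 - A) (q(A) = 5/(-2 + (3 - A)) = 5/(1 - A))
a(y) = 2*y*(2 + y) (a(y) = (2*y)*(2 + y) = 2*y*(2 + y))
p = 51 (p = 51 - 2*0*(2 + 0) = 51 - 2*0*2 = 51 - 1*0 = 51 + 0 = 51)
(p + q(-2))² = (51 - 5/(-1 - 2))² = (51 - 5/(-3))² = (51 - 5*(-⅓))² = (51 + 5/3)² = (158/3)² = 24964/9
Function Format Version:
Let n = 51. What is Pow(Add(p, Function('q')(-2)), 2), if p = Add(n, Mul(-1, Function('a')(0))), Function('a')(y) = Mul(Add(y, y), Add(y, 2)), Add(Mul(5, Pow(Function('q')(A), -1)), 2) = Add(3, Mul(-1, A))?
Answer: Rational(24964, 9) ≈ 2773.8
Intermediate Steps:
Function('q')(A) = Mul(5, Pow(Add(1, Mul(-1, A)), -1)) (Function('q')(A) = Mul(5, Pow(Add(-2, Add(3, Mul(-1, A))), -1)) = Mul(5, Pow(Add(1, Mul(-1, A)), -1)))
Function('a')(y) = Mul(2, y, Add(2, y)) (Function('a')(y) = Mul(Mul(2, y), Add(2, y)) = Mul(2, y, Add(2, y)))
p = 51 (p = Add(51, Mul(-1, Mul(2, 0, Add(2, 0)))) = Add(51, Mul(-1, Mul(2, 0, 2))) = Add(51, Mul(-1, 0)) = Add(51, 0) = 51)
Pow(Add(p, Function('q')(-2)), 2) = Pow(Add(51, Mul(-5, Pow(Add(-1, -2), -1))), 2) = Pow(Add(51, Mul(-5, Pow(-3, -1))), 2) = Pow(Add(51, Mul(-5, Rational(-1, 3))), 2) = Pow(Add(51, Rational(5, 3)), 2) = Pow(Rational(158, 3), 2) = Rational(24964, 9)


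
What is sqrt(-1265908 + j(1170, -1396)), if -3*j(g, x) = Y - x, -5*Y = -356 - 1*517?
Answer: I*sqrt(284947095)/15 ≈ 1125.4*I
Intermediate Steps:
Y = 873/5 (Y = -(-356 - 1*517)/5 = -(-356 - 517)/5 = -1/5*(-873) = 873/5 ≈ 174.60)
j(g, x) = -291/5 + x/3 (j(g, x) = -(873/5 - x)/3 = -291/5 + x/3)
sqrt(-1265908 + j(1170, -1396)) = sqrt(-1265908 + (-291/5 + (1/3)*(-1396))) = sqrt(-1265908 + (-291/5 - 1396/3)) = sqrt(-1265908 - 7853/15) = sqrt(-18996473/15) = I*sqrt(284947095)/15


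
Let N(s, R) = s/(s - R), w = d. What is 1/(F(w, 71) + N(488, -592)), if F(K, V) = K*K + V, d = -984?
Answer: 135/130724206 ≈ 1.0327e-6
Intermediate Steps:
w = -984
F(K, V) = V + K² (F(K, V) = K² + V = V + K²)
1/(F(w, 71) + N(488, -592)) = 1/((71 + (-984)²) + 488/(488 - 1*(-592))) = 1/((71 + 968256) + 488/(488 + 592)) = 1/(968327 + 488/1080) = 1/(968327 + 488*(1/1080)) = 1/(968327 + 61/135) = 1/(130724206/135) = 135/130724206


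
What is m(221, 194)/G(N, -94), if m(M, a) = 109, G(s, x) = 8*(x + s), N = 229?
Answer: 109/1080 ≈ 0.10093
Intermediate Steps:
G(s, x) = 8*s + 8*x (G(s, x) = 8*(s + x) = 8*s + 8*x)
m(221, 194)/G(N, -94) = 109/(8*229 + 8*(-94)) = 109/(1832 - 752) = 109/1080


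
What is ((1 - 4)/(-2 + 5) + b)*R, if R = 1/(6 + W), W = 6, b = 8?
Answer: 7/12 ≈ 0.58333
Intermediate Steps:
R = 1/12 (R = 1/(6 + 6) = 1/12 ≈ 0.083333)
((1 - 4)/(-2 + 5) + b)*R = ((1 - 4)/(-2 + 5) + 8)*(1/12) = (-3/3 + 8)*(1/12) = (-3*⅓ + 8)*(1/12) = (-1 + 8)*(1/12) = 7*(1/12) = 7/12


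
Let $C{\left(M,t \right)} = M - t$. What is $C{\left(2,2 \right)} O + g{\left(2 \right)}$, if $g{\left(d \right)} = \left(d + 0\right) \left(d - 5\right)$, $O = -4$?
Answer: $-6$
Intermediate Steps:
$g{\left(d \right)} = d \left(-5 + d\right)$
$C{\left(2,2 \right)} O + g{\left(2 \right)} = \left(2 - 2\right) \left(-4\right) + 2 \left(-5 + 2\right) = \left(2 - 2\right) \left(-4\right) + 2 \left(-3\right) = 0 \left(-4\right) - 6 = 0 - 6 = -6$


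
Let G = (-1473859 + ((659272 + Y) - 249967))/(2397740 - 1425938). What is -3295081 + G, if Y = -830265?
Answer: -3202168200781/971802 ≈ -3.2951e+6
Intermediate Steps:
G = -1894819/971802 (G = (-1473859 + ((659272 - 830265) - 249967))/(2397740 - 1425938) = (-1473859 + (-170993 - 249967))/971802 = (-1473859 - 420960)*(1/971802) = -1894819*1/971802 = -1894819/971802 ≈ -1.9498)
-3295081 + G = -3295081 - 1894819/971802 = -3202168200781/971802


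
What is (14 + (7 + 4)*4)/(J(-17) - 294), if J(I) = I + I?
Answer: -29/164 ≈ -0.17683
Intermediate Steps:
J(I) = 2*I
(14 + (7 + 4)*4)/(J(-17) - 294) = (14 + (7 + 4)*4)/(2*(-17) - 294) = (14 + 11*4)/(-34 - 294) = (14 + 44)/(-328) = 58*(-1/328) = -29/164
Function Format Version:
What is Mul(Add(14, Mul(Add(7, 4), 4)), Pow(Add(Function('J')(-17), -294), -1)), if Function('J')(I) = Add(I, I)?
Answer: Rational(-29, 164) ≈ -0.17683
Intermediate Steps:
Function('J')(I) = Mul(2, I)
Mul(Add(14, Mul(Add(7, 4), 4)), Pow(Add(Function('J')(-17), -294), -1)) = Mul(Add(14, Mul(Add(7, 4), 4)), Pow(Add(Mul(2, -17), -294), -1)) = Mul(Add(14, Mul(11, 4)), Pow(Add(-34, -294), -1)) = Mul(Add(14, 44), Pow(-328, -1)) = Mul(58, Rational(-1, 328)) = Rational(-29, 164)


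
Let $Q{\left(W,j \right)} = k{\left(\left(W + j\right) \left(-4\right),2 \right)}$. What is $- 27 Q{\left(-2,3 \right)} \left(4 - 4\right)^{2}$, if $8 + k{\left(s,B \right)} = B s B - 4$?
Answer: $0$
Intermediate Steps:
$k{\left(s,B \right)} = -12 + s B^{2}$ ($k{\left(s,B \right)} = -8 + \left(B s B - 4\right) = -8 + \left(s B^{2} - 4\right) = -8 + \left(-4 + s B^{2}\right) = -12 + s B^{2}$)
$Q{\left(W,j \right)} = -12 - 16 W - 16 j$ ($Q{\left(W,j \right)} = -12 + \left(W + j\right) \left(-4\right) 2^{2} = -12 + \left(- 4 W - 4 j\right) 4 = -12 - \left(16 W + 16 j\right) = -12 - 16 W - 16 j$)
$- 27 Q{\left(-2,3 \right)} \left(4 - 4\right)^{2} = - 27 \left(-12 - -32 - 48\right) \left(4 - 4\right)^{2} = - 27 \left(-12 + 32 - 48\right) 0^{2} = \left(-27\right) \left(-28\right) 0 = 756 \cdot 0 = 0$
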